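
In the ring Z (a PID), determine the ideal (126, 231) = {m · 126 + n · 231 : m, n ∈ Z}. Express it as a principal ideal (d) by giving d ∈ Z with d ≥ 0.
In the PID Z, (a, b) is generated by gcd(a, b). Compute gcd(231, 126) with the extended Euclidean algorithm, tracking rows (r, s, t) with s·231 + t·126 = r:
  row A: (231, 1, 0)   [1·231 + 0·126 = 231]
  row B: (126, 0, 1)   [0·231 + 1·126 = 126]
  231 = 1·126 + 105   → row C = row A − 1·row B = (105, 1, −1)   [check: 1·231 − 1·126 = 105]
  126 = 1·105 + 21   → row D = row B − 1·row C = (21, −1, 2)   [check: −1·231 + 2·126 = 21]
  105 = 5·21 + 0   → remainder 0, stop. gcd = 21 (last nonzero row D).
So gcd(126, 231) = 21, with Bézout identity −1·231 + 2·126 = 21. Containment (⊇): the Bézout identity exhibits 21 as an element of (126, 231), giving (21) ⊆ (126, 231). Containment (⊆): since 21 | 126 and 21 | 231 (126 = 21·6, 231 = 21·11), every Z-linear combination of 126 and 231 is divisible by 21, so (126, 231) ⊆ (21). Therefore (126, 231) = (21), d = 21.

Final answer: (126, 231) = (21); d = 21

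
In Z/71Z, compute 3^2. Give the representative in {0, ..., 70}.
9

Use repeated squaring. Binary(2) = 10. Walk through the bits of the exponent 2 left-to-right: at each bit after the leading one, square the running value, then multiply by 3 if the bit is 1 (always reducing mod 71):
  bit 1 = 1 (leading): start with 3.
  bit 2 = 0: square 3^2 = 9 (mod 71).
Final value: 3^2 ≡ 9 (mod 71).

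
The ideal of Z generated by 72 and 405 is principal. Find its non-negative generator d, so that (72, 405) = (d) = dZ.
(72, 405) = (9); d = 9

In the PID Z, (a, b) is generated by gcd(a, b). Compute gcd(405, 72) with the extended Euclidean algorithm, tracking rows (r, s, t) with s·405 + t·72 = r:
  row A: (405, 1, 0)   [1·405 + 0·72 = 405]
  row B: (72, 0, 1)   [0·405 + 1·72 = 72]
  405 = 5·72 + 45   → row C = row A − 5·row B = (45, 1, −5)   [check: 1·405 − 5·72 = 45]
  72 = 1·45 + 27   → row D = row B − 1·row C = (27, −1, 6)   [check: −1·405 + 6·72 = 27]
  45 = 1·27 + 18   → row E = row C − 1·row D = (18, 2, −11)   [check: 2·405 − 11·72 = 18]
  27 = 1·18 + 9   → row F = row D − 1·row E = (9, −3, 17)   [check: −3·405 + 17·72 = 9]
  18 = 2·9 + 0   → remainder 0, stop. gcd = 9 (last nonzero row F).
So gcd(72, 405) = 9, with Bézout identity −3·405 + 17·72 = 9. Containment (⊇): the Bézout identity exhibits 9 as an element of (72, 405), giving (9) ⊆ (72, 405). Containment (⊆): since 9 | 72 and 9 | 405 (72 = 9·8, 405 = 9·45), every Z-linear combination of 72 and 405 is divisible by 9, so (72, 405) ⊆ (9). Therefore (72, 405) = (9), d = 9.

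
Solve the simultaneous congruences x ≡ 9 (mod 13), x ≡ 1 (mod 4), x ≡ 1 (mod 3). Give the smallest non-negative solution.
x ≡ 61 (mod 156); the representative in [0, 156) is 61

The moduli 13, 4, 3 are pairwise coprime, so by the CRT there is a unique solution mod 13·4·3 = 156.
Solve by successive substitution. Start with x ≡ 9 (mod 13).
  Combine with x ≡ 1 (mod 4): write x = 9 + 13·t and require 9 + 13·t ≡ 1 (mod 4), i.e. 13·t ≡ 1 − 9 ≡ 0 (mod 4). Since 13^(−1) ≡ 1 (mod 4) (13 ≡ 1 (mod 4)), t ≡ 1·0 ≡ 0 (mod 4). So x ≡ 9 + 13·0 = 9 (mod 52).
  Combine with x ≡ 1 (mod 3): write x = 9 + 52·t and require 9 + 52·t ≡ 1 (mod 3), i.e. 52·t ≡ 1 − 9 ≡ 1 (mod 3). Since 52^(−1) ≡ 1 (mod 3) (52 ≡ 1 (mod 3)), t ≡ 1·1 ≡ 1 (mod 3). So x ≡ 9 + 52·1 = 61 (mod 156).
Unique solution in [0, 156): x = 61.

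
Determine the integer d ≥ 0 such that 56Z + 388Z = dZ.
(56, 388) = (4); d = 4

In the PID Z, (a, b) is generated by gcd(a, b). Compute gcd(388, 56) with the extended Euclidean algorithm, tracking rows (r, s, t) with s·388 + t·56 = r:
  row A: (388, 1, 0)   [1·388 + 0·56 = 388]
  row B: (56, 0, 1)   [0·388 + 1·56 = 56]
  388 = 6·56 + 52   → row C = row A − 6·row B = (52, 1, −6)   [check: 1·388 − 6·56 = 52]
  56 = 1·52 + 4   → row D = row B − 1·row C = (4, −1, 7)   [check: −1·388 + 7·56 = 4]
  52 = 13·4 + 0   → remainder 0, stop. gcd = 4 (last nonzero row D).
So gcd(56, 388) = 4, with Bézout identity −1·388 + 7·56 = 4. Containment (⊇): the Bézout identity exhibits 4 as an element of (56, 388), giving (4) ⊆ (56, 388). Containment (⊆): since 4 | 56 and 4 | 388 (56 = 4·14, 388 = 4·97), every Z-linear combination of 56 and 388 is divisible by 4, so (56, 388) ⊆ (4). Therefore (56, 388) = (4), d = 4.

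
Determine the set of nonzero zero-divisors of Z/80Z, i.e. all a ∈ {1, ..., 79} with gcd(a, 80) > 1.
An element a ∈ Z/80Z (with a ≠ 0) is a zero-divisor iff gcd(a, 80) > 1 (because a is a unit precisely when gcd(a, n) = 1, and in Z/nZ every nonzero, non-unit element is a zero-divisor). Scan a = 1, ..., 79 and keep those with gcd(a, 80) > 1:
  gcd(2, 80) = 2, gcd(4, 80) = 4, gcd(5, 80) = 5, gcd(6, 80) = 2, gcd(8, 80) = 8, gcd(10, 80) = 10, gcd(12, 80) = 4, gcd(14, 80) = 2, gcd(15, 80) = 5, gcd(16, 80) = 16, gcd(18, 80) = 2, gcd(20, 80) = 20, gcd(22, 80) = 2, gcd(24, 80) = 8, gcd(25, 80) = 5, gcd(26, 80) = 2, gcd(28, 80) = 4, gcd(30, 80) = 10, gcd(32, 80) = 16, gcd(34, 80) = 2, gcd(35, 80) = 5, gcd(36, 80) = 4, gcd(38, 80) = 2, gcd(40, 80) = 40, gcd(42, 80) = 2, gcd(44, 80) = 4, gcd(45, 80) = 5, gcd(46, 80) = 2, gcd(48, 80) = 16, gcd(50, 80) = 10, gcd(52, 80) = 4, gcd(54, 80) = 2, gcd(55, 80) = 5, gcd(56, 80) = 8, gcd(58, 80) = 2, gcd(60, 80) = 20, gcd(62, 80) = 2, gcd(64, 80) = 16, gcd(65, 80) = 5, gcd(66, 80) = 2, gcd(68, 80) = 4, gcd(70, 80) = 10, gcd(72, 80) = 8, gcd(74, 80) = 2, gcd(75, 80) = 5, gcd(76, 80) = 4, gcd(78, 80) = 2.
All other a ∈ {1, ..., 79} have gcd(a, 80) = 1 and are units. So the nonzero zero-divisors are exactly the 47 values of a appearing in this scan.

Final answer: nonzero zero-divisors of Z/80Z = {2, 4, 5, 6, 8, 10, 12, 14, 15, 16, 18, 20, 22, 24, 25, 26, 28, 30, 32, 34, 35, 36, 38, 40, 42, 44, 45, 46, 48, 50, 52, 54, 55, 56, 58, 60, 62, 64, 65, 66, 68, 70, 72, 74, 75, 76, 78}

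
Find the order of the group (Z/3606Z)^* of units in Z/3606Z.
(Z/3606Z)^* consists of the classes a with gcd(a, 3606) = 1, so its order is φ(3606). φ is multiplicative, with φ(p^e) = p^e − p^(e−1). Factorise 3606 = 2 · 3 · 601. Then
  φ(3606) = (2 − 1) · (3 − 1) · (601 − 1) = 1 · 2 · 600 = 1200.
Thus |(Z/3606Z)^*| = 1200.

Final answer: |(Z/3606Z)^*| = 1200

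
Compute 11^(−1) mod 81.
11^(−1) ≡ 59 (mod 81)

Apply the extended Euclidean algorithm to (81, 11), tracking rows (r, s, t) with s·81 + t·11 = r. Each division r_prev = q·r_cur + r_new produces the new row as (previous row) − q·(current row):
  row A: (81, 1, 0)   [1·81 + 0·11 = 81]
  row B: (11, 0, 1)   [0·81 + 1·11 = 11]
  81 = 7·11 + 4   → row C = row A − 7·row B = (4, 1, −7)   [check: 1·81 − 7·11 = 4]
  11 = 2·4 + 3   → row D = row B − 2·row C = (3, −2, 15)   [check: −2·81 + 15·11 = 3]
  4 = 1·3 + 1   → row E = row C − 1·row D = (1, 3, −22)   [check: 3·81 − 22·11 = 1]
  3 = 3·1 + 0   → remainder 0, stop. gcd = 1 (last nonzero row E).
The gcd is 1, so 11 is invertible mod 81. The last nonzero row gives 3·81 − 22·11 = 1, so t = −22. So 11^(−1) ≡ −22 ≡ 59 (mod 81). Verify: 11 · 59 = 649 ≡ 1 (mod 81). ✓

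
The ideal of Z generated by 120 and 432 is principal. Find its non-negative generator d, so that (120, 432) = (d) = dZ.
(120, 432) = (24); d = 24

In the PID Z, (a, b) is generated by gcd(a, b). Compute gcd(432, 120) with the extended Euclidean algorithm, tracking rows (r, s, t) with s·432 + t·120 = r:
  row A: (432, 1, 0)   [1·432 + 0·120 = 432]
  row B: (120, 0, 1)   [0·432 + 1·120 = 120]
  432 = 3·120 + 72   → row C = row A − 3·row B = (72, 1, −3)   [check: 1·432 − 3·120 = 72]
  120 = 1·72 + 48   → row D = row B − 1·row C = (48, −1, 4)   [check: −1·432 + 4·120 = 48]
  72 = 1·48 + 24   → row E = row C − 1·row D = (24, 2, −7)   [check: 2·432 − 7·120 = 24]
  48 = 2·24 + 0   → remainder 0, stop. gcd = 24 (last nonzero row E).
So gcd(120, 432) = 24, with Bézout identity 2·432 − 7·120 = 24. Containment (⊇): the Bézout identity exhibits 24 as an element of (120, 432), giving (24) ⊆ (120, 432). Containment (⊆): since 24 | 120 and 24 | 432 (120 = 24·5, 432 = 24·18), every Z-linear combination of 120 and 432 is divisible by 24, so (120, 432) ⊆ (24). Therefore (120, 432) = (24), d = 24.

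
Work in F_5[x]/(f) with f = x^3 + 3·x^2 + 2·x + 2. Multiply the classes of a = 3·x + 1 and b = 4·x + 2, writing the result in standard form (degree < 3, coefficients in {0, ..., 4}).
a · b ≡ 2·x^2 + 2 (mod f(x))

Multiply as integer polynomials: a · b = 12·x^2 + 10·x + 2. Reducing coefficients mod 5: a · b ≡ 2·x^2 + 2. This already has degree < 3, so no reduction by f is needed. Hence a · b ≡ 2·x^2 + 2 in F_5[x]/(f).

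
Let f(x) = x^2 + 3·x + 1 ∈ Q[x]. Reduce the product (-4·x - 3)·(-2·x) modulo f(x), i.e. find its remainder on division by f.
a · b ≡ -18·x - 8 (mod f(x))

First multiply in Q[x] without reducing: a · b = 8·x^2 + 6·x. Now divide by f(x) = x^2 + 3·x + 1, eliminating the leading term at each step:
  leading term 8·x^2: subtract (8)·f(x) = 8·x^2 + 24·x + 8, leaving -18·x - 8
The degree is now < 2, so this is the remainder. Hence a · b ≡ -18·x - 8 in Q[x]/(f).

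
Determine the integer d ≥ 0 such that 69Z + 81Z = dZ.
(69, 81) = (3); d = 3

In the PID Z, (a, b) is generated by gcd(a, b). Compute gcd(81, 69) with the extended Euclidean algorithm, tracking rows (r, s, t) with s·81 + t·69 = r:
  row A: (81, 1, 0)   [1·81 + 0·69 = 81]
  row B: (69, 0, 1)   [0·81 + 1·69 = 69]
  81 = 1·69 + 12   → row C = row A − 1·row B = (12, 1, −1)   [check: 1·81 − 1·69 = 12]
  69 = 5·12 + 9   → row D = row B − 5·row C = (9, −5, 6)   [check: −5·81 + 6·69 = 9]
  12 = 1·9 + 3   → row E = row C − 1·row D = (3, 6, −7)   [check: 6·81 − 7·69 = 3]
  9 = 3·3 + 0   → remainder 0, stop. gcd = 3 (last nonzero row E).
So gcd(69, 81) = 3, with Bézout identity 6·81 − 7·69 = 3. Containment (⊇): the Bézout identity exhibits 3 as an element of (69, 81), giving (3) ⊆ (69, 81). Containment (⊆): since 3 | 69 and 3 | 81 (69 = 3·23, 81 = 3·27), every Z-linear combination of 69 and 81 is divisible by 3, so (69, 81) ⊆ (3). Therefore (69, 81) = (3), d = 3.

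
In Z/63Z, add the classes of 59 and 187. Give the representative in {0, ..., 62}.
57

Reduce the summands first: 187 ≡ 61 (mod 63), so 59 + 187 ≡ 59 + 61 (mod 63). 59 + 61 = 120; 120 = 1·63 + 57, so (59 + 187) mod 63 = 57.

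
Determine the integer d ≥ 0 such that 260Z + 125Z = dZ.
In the PID Z, (a, b) is generated by gcd(a, b). Compute gcd(260, 125) with the extended Euclidean algorithm, tracking rows (r, s, t) with s·260 + t·125 = r:
  row A: (260, 1, 0)   [1·260 + 0·125 = 260]
  row B: (125, 0, 1)   [0·260 + 1·125 = 125]
  260 = 2·125 + 10   → row C = row A − 2·row B = (10, 1, −2)   [check: 1·260 − 2·125 = 10]
  125 = 12·10 + 5   → row D = row B − 12·row C = (5, −12, 25)   [check: −12·260 + 25·125 = 5]
  10 = 2·5 + 0   → remainder 0, stop. gcd = 5 (last nonzero row D).
So gcd(260, 125) = 5, with Bézout identity −12·260 + 25·125 = 5. Containment (⊇): the Bézout identity exhibits 5 as an element of (260, 125), giving (5) ⊆ (260, 125). Containment (⊆): since 5 | 260 and 5 | 125 (260 = 5·52, 125 = 5·25), every Z-linear combination of 260 and 125 is divisible by 5, so (260, 125) ⊆ (5). Therefore (260, 125) = (5), d = 5.

Final answer: (260, 125) = (5); d = 5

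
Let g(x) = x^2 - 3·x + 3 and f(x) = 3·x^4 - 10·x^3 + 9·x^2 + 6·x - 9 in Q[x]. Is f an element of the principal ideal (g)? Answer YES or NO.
YES

In Q[x] the ideal (g) consists of all multiples of g, so f ∈ (g) iff g | f, i.e. iff the remainder of f on division by g is 0. Divide f by g (g is monic, so eliminate the leading term of the running remainder at each step):
  leading term 3·x^4: subtract (3·x^2)·g(x) = 3·x^4 - 9·x^3 + 9·x^2, leaving -x^3 + 6·x - 9
  leading term -x^3: subtract (-x)·g(x) = -x^3 + 3·x^2 - 3·x, leaving -3·x^2 + 9·x - 9
  leading term -3·x^2: subtract (-3)·g(x) = -3·x^2 + 9·x - 9, leaving 0
The remainder is 0, so f(x) = g(x) · h(x) with h(x) = 3·x^2 - x - 3. Hence g | f, i.e. f ∈ (g).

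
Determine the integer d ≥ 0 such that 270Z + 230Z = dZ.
(270, 230) = (10); d = 10

In the PID Z, (a, b) is generated by gcd(a, b). Compute gcd(270, 230) with the extended Euclidean algorithm, tracking rows (r, s, t) with s·270 + t·230 = r:
  row A: (270, 1, 0)   [1·270 + 0·230 = 270]
  row B: (230, 0, 1)   [0·270 + 1·230 = 230]
  270 = 1·230 + 40   → row C = row A − 1·row B = (40, 1, −1)   [check: 1·270 − 1·230 = 40]
  230 = 5·40 + 30   → row D = row B − 5·row C = (30, −5, 6)   [check: −5·270 + 6·230 = 30]
  40 = 1·30 + 10   → row E = row C − 1·row D = (10, 6, −7)   [check: 6·270 − 7·230 = 10]
  30 = 3·10 + 0   → remainder 0, stop. gcd = 10 (last nonzero row E).
So gcd(270, 230) = 10, with Bézout identity 6·270 − 7·230 = 10. Containment (⊇): the Bézout identity exhibits 10 as an element of (270, 230), giving (10) ⊆ (270, 230). Containment (⊆): since 10 | 270 and 10 | 230 (270 = 10·27, 230 = 10·23), every Z-linear combination of 270 and 230 is divisible by 10, so (270, 230) ⊆ (10). Therefore (270, 230) = (10), d = 10.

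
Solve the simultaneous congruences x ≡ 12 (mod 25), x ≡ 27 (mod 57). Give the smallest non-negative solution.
x ≡ 312 (mod 1425); the representative in [0, 1425) is 312

The moduli 25, 57 are pairwise coprime, so by the CRT there is a unique solution mod 25·57 = 1425.
Solve by successive substitution. Start with x ≡ 12 (mod 25).
  Combine with x ≡ 27 (mod 57): write x = 12 + 25·t and require 12 + 25·t ≡ 27 (mod 57), i.e. 25·t ≡ 27 − 12 ≡ 15 (mod 57). Since 25^(−1) ≡ 16 (mod 57), t ≡ 16·15 ≡ 12 (mod 57). So x ≡ 12 + 25·12 = 312 (mod 1425).
Unique solution in [0, 1425): x = 312.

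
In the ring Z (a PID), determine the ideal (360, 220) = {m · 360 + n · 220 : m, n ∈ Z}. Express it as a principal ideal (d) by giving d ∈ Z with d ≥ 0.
(360, 220) = (20); d = 20

In the PID Z, (a, b) is generated by gcd(a, b). Compute gcd(360, 220) with the extended Euclidean algorithm, tracking rows (r, s, t) with s·360 + t·220 = r:
  row A: (360, 1, 0)   [1·360 + 0·220 = 360]
  row B: (220, 0, 1)   [0·360 + 1·220 = 220]
  360 = 1·220 + 140   → row C = row A − 1·row B = (140, 1, −1)   [check: 1·360 − 1·220 = 140]
  220 = 1·140 + 80   → row D = row B − 1·row C = (80, −1, 2)   [check: −1·360 + 2·220 = 80]
  140 = 1·80 + 60   → row E = row C − 1·row D = (60, 2, −3)   [check: 2·360 − 3·220 = 60]
  80 = 1·60 + 20   → row F = row D − 1·row E = (20, −3, 5)   [check: −3·360 + 5·220 = 20]
  60 = 3·20 + 0   → remainder 0, stop. gcd = 20 (last nonzero row F).
So gcd(360, 220) = 20, with Bézout identity −3·360 + 5·220 = 20. Containment (⊇): the Bézout identity exhibits 20 as an element of (360, 220), giving (20) ⊆ (360, 220). Containment (⊆): since 20 | 360 and 20 | 220 (360 = 20·18, 220 = 20·11), every Z-linear combination of 360 and 220 is divisible by 20, so (360, 220) ⊆ (20). Therefore (360, 220) = (20), d = 20.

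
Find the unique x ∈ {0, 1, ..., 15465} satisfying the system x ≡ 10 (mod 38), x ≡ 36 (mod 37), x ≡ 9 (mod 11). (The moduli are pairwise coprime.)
x ≡ 8028 (mod 15466); the representative in [0, 15466) is 8028

The moduli 38, 37, 11 are pairwise coprime, so by the CRT there is a unique solution mod 38·37·11 = 15466.
Solve by successive substitution. Start with x ≡ 10 (mod 38).
  Combine with x ≡ 36 (mod 37): write x = 10 + 38·t and require 10 + 38·t ≡ 36 (mod 37), i.e. 38·t ≡ 36 − 10 ≡ 26 (mod 37). Since 38^(−1) ≡ 1 (mod 37) (38 ≡ 1 (mod 37)), t ≡ 1·26 ≡ 26 (mod 37). So x ≡ 10 + 38·26 = 998 (mod 1406).
  Combine with x ≡ 9 (mod 11): write x = 998 + 1406·t and require 998 + 1406·t ≡ 9 (mod 11), i.e. 1406·t ≡ 9 − 998 ≡ 1 (mod 11). Since 1406^(−1) ≡ 5 (mod 11) (1406 ≡ 9 (mod 11)), t ≡ 5·1 ≡ 5 (mod 11). So x ≡ 998 + 1406·5 = 8028 (mod 15466).
Unique solution in [0, 15466): x = 8028.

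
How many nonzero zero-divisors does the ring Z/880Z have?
In Z/880Z each nonzero element is either a unit (gcd with 880 is 1) or a zero-divisor (gcd > 1). The number of units is φ(880): factorise 880 = 2^4 · 5 · 11, so φ(880) = (2^4 − 2^3) · (5 − 1) · (11 − 1) = 8 · 4 · 10 = 320. The nonzero elements number 880 − 1 = 879. Hence the nonzero zero-divisors number 879 − 320 = 559.

Final answer: Z/880Z has 559 nonzero zero-divisors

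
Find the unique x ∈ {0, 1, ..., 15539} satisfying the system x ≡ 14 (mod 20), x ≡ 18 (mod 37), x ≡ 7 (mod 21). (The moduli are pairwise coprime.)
x ≡ 7714 (mod 15540); the representative in [0, 15540) is 7714

The moduli 20, 37, 21 are pairwise coprime, so by the CRT there is a unique solution mod 20·37·21 = 15540.
Solve by successive substitution. Start with x ≡ 14 (mod 20).
  Combine with x ≡ 18 (mod 37): write x = 14 + 20·t and require 14 + 20·t ≡ 18 (mod 37), i.e. 20·t ≡ 18 − 14 ≡ 4 (mod 37). Since 20^(−1) ≡ 13 (mod 37), t ≡ 13·4 ≡ 15 (mod 37). So x ≡ 14 + 20·15 = 314 (mod 740).
  Combine with x ≡ 7 (mod 21): write x = 314 + 740·t and require 314 + 740·t ≡ 7 (mod 21), i.e. 740·t ≡ 7 − 314 ≡ 8 (mod 21). Since 740^(−1) ≡ 17 (mod 21) (740 ≡ 5 (mod 21)), t ≡ 17·8 ≡ 10 (mod 21). So x ≡ 314 + 740·10 = 7714 (mod 15540).
Unique solution in [0, 15540): x = 7714.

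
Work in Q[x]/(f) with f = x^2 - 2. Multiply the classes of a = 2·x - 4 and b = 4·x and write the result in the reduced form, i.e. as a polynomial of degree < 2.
First multiply in Q[x] without reducing: a · b = 8·x^2 - 16·x. Now divide by f(x) = x^2 - 2, eliminating the leading term at each step:
  leading term 8·x^2: subtract (8)·f(x) = 8·x^2 - 16, leaving 16 - 16·x
The degree is now < 2, so this is the remainder. Hence a · b ≡ 16 - 16·x in Q[x]/(f).

Final answer: a · b ≡ 16 - 16·x (mod f(x))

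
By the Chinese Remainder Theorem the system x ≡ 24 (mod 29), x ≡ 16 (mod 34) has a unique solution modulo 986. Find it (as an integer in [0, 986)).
The moduli 29, 34 are pairwise coprime, so by the CRT there is a unique solution mod 29·34 = 986.
Solve by successive substitution. Start with x ≡ 24 (mod 29).
  Combine with x ≡ 16 (mod 34): write x = 24 + 29·t and require 24 + 29·t ≡ 16 (mod 34), i.e. 29·t ≡ 16 − 24 ≡ 26 (mod 34). Since 29^(−1) ≡ 27 (mod 34), t ≡ 27·26 ≡ 22 (mod 34). So x ≡ 24 + 29·22 = 662 (mod 986).
Unique solution in [0, 986): x = 662.

Final answer: x ≡ 662 (mod 986); the representative in [0, 986) is 662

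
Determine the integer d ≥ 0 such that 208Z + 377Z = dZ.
(208, 377) = (13); d = 13

In the PID Z, (a, b) is generated by gcd(a, b). Compute gcd(377, 208) with the extended Euclidean algorithm, tracking rows (r, s, t) with s·377 + t·208 = r:
  row A: (377, 1, 0)   [1·377 + 0·208 = 377]
  row B: (208, 0, 1)   [0·377 + 1·208 = 208]
  377 = 1·208 + 169   → row C = row A − 1·row B = (169, 1, −1)   [check: 1·377 − 1·208 = 169]
  208 = 1·169 + 39   → row D = row B − 1·row C = (39, −1, 2)   [check: −1·377 + 2·208 = 39]
  169 = 4·39 + 13   → row E = row C − 4·row D = (13, 5, −9)   [check: 5·377 − 9·208 = 13]
  39 = 3·13 + 0   → remainder 0, stop. gcd = 13 (last nonzero row E).
So gcd(208, 377) = 13, with Bézout identity 5·377 − 9·208 = 13. Containment (⊇): the Bézout identity exhibits 13 as an element of (208, 377), giving (13) ⊆ (208, 377). Containment (⊆): since 13 | 208 and 13 | 377 (208 = 13·16, 377 = 13·29), every Z-linear combination of 208 and 377 is divisible by 13, so (208, 377) ⊆ (13). Therefore (208, 377) = (13), d = 13.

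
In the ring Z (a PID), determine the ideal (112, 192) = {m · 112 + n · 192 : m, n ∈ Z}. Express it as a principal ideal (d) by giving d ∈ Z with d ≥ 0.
In the PID Z, (a, b) is generated by gcd(a, b). Compute gcd(192, 112) with the extended Euclidean algorithm, tracking rows (r, s, t) with s·192 + t·112 = r:
  row A: (192, 1, 0)   [1·192 + 0·112 = 192]
  row B: (112, 0, 1)   [0·192 + 1·112 = 112]
  192 = 1·112 + 80   → row C = row A − 1·row B = (80, 1, −1)   [check: 1·192 − 1·112 = 80]
  112 = 1·80 + 32   → row D = row B − 1·row C = (32, −1, 2)   [check: −1·192 + 2·112 = 32]
  80 = 2·32 + 16   → row E = row C − 2·row D = (16, 3, −5)   [check: 3·192 − 5·112 = 16]
  32 = 2·16 + 0   → remainder 0, stop. gcd = 16 (last nonzero row E).
So gcd(112, 192) = 16, with Bézout identity 3·192 − 5·112 = 16. Containment (⊇): the Bézout identity exhibits 16 as an element of (112, 192), giving (16) ⊆ (112, 192). Containment (⊆): since 16 | 112 and 16 | 192 (112 = 16·7, 192 = 16·12), every Z-linear combination of 112 and 192 is divisible by 16, so (112, 192) ⊆ (16). Therefore (112, 192) = (16), d = 16.

Final answer: (112, 192) = (16); d = 16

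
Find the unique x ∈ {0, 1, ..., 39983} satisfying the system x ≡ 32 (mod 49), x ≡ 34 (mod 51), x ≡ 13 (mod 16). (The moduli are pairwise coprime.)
The moduli 49, 51, 16 are pairwise coprime, so by the CRT there is a unique solution mod 49·51·16 = 39984.
Solve by successive substitution. Start with x ≡ 32 (mod 49).
  Combine with x ≡ 34 (mod 51): write x = 32 + 49·t and require 32 + 49·t ≡ 34 (mod 51), i.e. 49·t ≡ 34 − 32 ≡ 2 (mod 51). Since 49^(−1) ≡ 25 (mod 51), t ≡ 25·2 ≡ 50 (mod 51). So x ≡ 32 + 49·50 = 2482 (mod 2499).
  Combine with x ≡ 13 (mod 16): write x = 2482 + 2499·t and require 2482 + 2499·t ≡ 13 (mod 16), i.e. 2499·t ≡ 13 − 2482 ≡ 11 (mod 16). Since 2499^(−1) ≡ 11 (mod 16) (2499 ≡ 3 (mod 16)), t ≡ 11·11 ≡ 9 (mod 16). So x ≡ 2482 + 2499·9 = 24973 (mod 39984).
Unique solution in [0, 39984): x = 24973.

Final answer: x ≡ 24973 (mod 39984); the representative in [0, 39984) is 24973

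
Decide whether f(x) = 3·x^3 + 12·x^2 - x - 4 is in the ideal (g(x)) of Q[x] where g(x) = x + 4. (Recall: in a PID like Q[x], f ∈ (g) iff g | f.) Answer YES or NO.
In Q[x] the ideal (g) consists of all multiples of g, so f ∈ (g) iff g | f, i.e. iff the remainder of f on division by g is 0. Divide f by g (g is monic, so eliminate the leading term of the running remainder at each step):
  leading term 3·x^3: subtract (3·x^2)·g(x) = 3·x^3 + 12·x^2, leaving -x - 4
  leading term -x: subtract (-1)·g(x) = -x - 4, leaving 0
The remainder is 0, so f(x) = g(x) · h(x) with h(x) = 3·x^2 - 1. Hence g | f, i.e. f ∈ (g).

Final answer: YES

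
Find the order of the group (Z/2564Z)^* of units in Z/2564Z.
(Z/2564Z)^* consists of the classes a with gcd(a, 2564) = 1, so its order is φ(2564). φ is multiplicative, with φ(p^e) = p^e − p^(e−1). Factorise 2564 = 2^2 · 641. Then
  φ(2564) = (2^2 − 2^1) · (641 − 1) = 2 · 640 = 1280.
Thus |(Z/2564Z)^*| = 1280.

Final answer: |(Z/2564Z)^*| = 1280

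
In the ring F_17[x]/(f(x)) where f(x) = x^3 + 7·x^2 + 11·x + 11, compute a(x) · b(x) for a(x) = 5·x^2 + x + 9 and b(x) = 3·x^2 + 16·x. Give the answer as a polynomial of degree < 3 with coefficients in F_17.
Multiply as integer polynomials: a · b = 15·x^4 + 83·x^3 + 43·x^2 + 144·x. Reducing coefficients mod 17: a · b ≡ 15·x^4 + 15·x^3 + 9·x^2 + 8·x. Now divide by f(x) = x^3 + 7·x^2 + 11·x + 11 in F_17[x], eliminating the leading term at each step:
  leading term 15·x^4: subtract (15·x)·f(x) = 15·x^4 + 3·x^3 + 12·x^2 + 12·x, leaving 12·x^3 + 14·x^2 + 13·x (coefficients mod 17)
  leading term 12·x^3: subtract (12)·f(x) = 12·x^3 + 16·x^2 + 13·x + 13, leaving 15·x^2 + 4 (coefficients mod 17)
The degree is now < 3, so this is the remainder. Hence a · b ≡ 15·x^2 + 4 in F_17[x]/(f).

Final answer: a · b ≡ 15·x^2 + 4 (mod f(x))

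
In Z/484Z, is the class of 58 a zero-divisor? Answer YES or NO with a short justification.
gcd(58, 484) = 2 > 1, so 58 is not a unit in Z/484Z. In Z/nZ every nonzero non-unit is a zero-divisor: explicitly, take b = 484/gcd = 242 ≠ 0 (mod 484); then 58·242 = 14036 = 29·484, i.e. 58·242 ≡ 0 (mod 484). So 58 is a zero-divisor.

Final answer: YES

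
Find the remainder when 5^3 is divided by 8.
Use repeated squaring. Binary(3) = 11. Walk through the bits of the exponent 3 left-to-right: at each bit after the leading one, square the running value, then multiply by 5 if the bit is 1 (always reducing mod 8):
  bit 1 = 1 (leading): start with 5.
  bit 2 = 1: square 5^2 = 25 ≡ 1; bit is 1, so multiply 1·5 = 5 (mod 8).
Final value: 5^3 ≡ 5 (mod 8).

Final answer: 5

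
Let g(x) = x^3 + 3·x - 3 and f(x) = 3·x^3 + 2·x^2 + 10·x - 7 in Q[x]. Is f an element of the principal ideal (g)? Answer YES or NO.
NO

In Q[x] the ideal (g) consists of all multiples of g, so f ∈ (g) iff g | f, i.e. iff the remainder of f on division by g is 0. Divide f by g (g is monic, so eliminate the leading term of the running remainder at each step):
  leading term 3·x^3: subtract (3)·g(x) = 3·x^3 + 9·x - 9, leaving 2·x^2 + x + 2
The remainder r(x) = 2·x^2 + x + 2 ≠ 0 (and deg r < deg g), so g ∤ f, i.e. f ∉ (g).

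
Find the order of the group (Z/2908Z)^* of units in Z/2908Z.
(Z/2908Z)^* consists of the classes a with gcd(a, 2908) = 1, so its order is φ(2908). φ is multiplicative, with φ(p^e) = p^e − p^(e−1). Factorise 2908 = 2^2 · 727. Then
  φ(2908) = (2^2 − 2^1) · (727 − 1) = 2 · 726 = 1452.
Thus |(Z/2908Z)^*| = 1452.

Final answer: |(Z/2908Z)^*| = 1452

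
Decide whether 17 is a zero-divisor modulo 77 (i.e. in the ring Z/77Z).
gcd(17, 77) = 1, so 17 is a unit in Z/77Z (it has a multiplicative inverse). A unit cannot be a zero-divisor: if 17·b ≡ 0 then multiplying both sides by 17^(−1) gives b ≡ 0. So 17 is not a zero-divisor.

Final answer: NO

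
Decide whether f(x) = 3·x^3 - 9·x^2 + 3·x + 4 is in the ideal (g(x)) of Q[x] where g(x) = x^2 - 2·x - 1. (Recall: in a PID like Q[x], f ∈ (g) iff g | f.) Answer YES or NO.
In Q[x] the ideal (g) consists of all multiples of g, so f ∈ (g) iff g | f, i.e. iff the remainder of f on division by g is 0. Divide f by g (g is monic, so eliminate the leading term of the running remainder at each step):
  leading term 3·x^3: subtract (3·x)·g(x) = 3·x^3 - 6·x^2 - 3·x, leaving -3·x^2 + 6·x + 4
  leading term -3·x^2: subtract (-3)·g(x) = -3·x^2 + 6·x + 3, leaving 1
The remainder r(x) = 1 ≠ 0 (and deg r < deg g), so g ∤ f, i.e. f ∉ (g).

Final answer: NO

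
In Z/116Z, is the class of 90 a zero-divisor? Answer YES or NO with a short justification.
gcd(90, 116) = 2 > 1, so 90 is not a unit in Z/116Z. In Z/nZ every nonzero non-unit is a zero-divisor: explicitly, take b = 116/gcd = 58 ≠ 0 (mod 116); then 90·58 = 5220 = 45·116, i.e. 90·58 ≡ 0 (mod 116). So 90 is a zero-divisor.

Final answer: YES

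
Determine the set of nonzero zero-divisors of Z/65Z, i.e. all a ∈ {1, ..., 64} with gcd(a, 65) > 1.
An element a ∈ Z/65Z (with a ≠ 0) is a zero-divisor iff gcd(a, 65) > 1 (because a is a unit precisely when gcd(a, n) = 1, and in Z/nZ every nonzero, non-unit element is a zero-divisor). Scan a = 1, ..., 64 and keep those with gcd(a, 65) > 1:
  gcd(5, 65) = 5, gcd(10, 65) = 5, gcd(13, 65) = 13, gcd(15, 65) = 5, gcd(20, 65) = 5, gcd(25, 65) = 5, gcd(26, 65) = 13, gcd(30, 65) = 5, gcd(35, 65) = 5, gcd(39, 65) = 13, gcd(40, 65) = 5, gcd(45, 65) = 5, gcd(50, 65) = 5, gcd(52, 65) = 13, gcd(55, 65) = 5, gcd(60, 65) = 5.
All other a ∈ {1, ..., 64} have gcd(a, 65) = 1 and are units. So the nonzero zero-divisors are exactly the 16 values of a appearing in this scan.

Final answer: nonzero zero-divisors of Z/65Z = {5, 10, 13, 15, 20, 25, 26, 30, 35, 39, 40, 45, 50, 52, 55, 60}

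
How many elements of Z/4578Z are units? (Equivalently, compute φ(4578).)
Z/4578Z has φ(4578) = 1296 units

An element a ∈ Z/4578Z is a unit iff gcd(a, 4578) = 1, so the number of units is φ(4578). φ is multiplicative, with φ(p^e) = p^e − p^(e−1). Factorise 4578 = 2 · 3 · 7 · 109. Then
  φ(4578) = (2 − 1) · (3 − 1) · (7 − 1) · (109 − 1) = 1 · 2 · 6 · 108 = 1296.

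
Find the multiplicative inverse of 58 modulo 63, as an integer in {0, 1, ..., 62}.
58^(−1) ≡ 25 (mod 63)

Apply the extended Euclidean algorithm to (63, 58), tracking rows (r, s, t) with s·63 + t·58 = r. Each division r_prev = q·r_cur + r_new produces the new row as (previous row) − q·(current row):
  row A: (63, 1, 0)   [1·63 + 0·58 = 63]
  row B: (58, 0, 1)   [0·63 + 1·58 = 58]
  63 = 1·58 + 5   → row C = row A − 1·row B = (5, 1, −1)   [check: 1·63 − 1·58 = 5]
  58 = 11·5 + 3   → row D = row B − 11·row C = (3, −11, 12)   [check: −11·63 + 12·58 = 3]
  5 = 1·3 + 2   → row E = row C − 1·row D = (2, 12, −13)   [check: 12·63 − 13·58 = 2]
  3 = 1·2 + 1   → row F = row D − 1·row E = (1, −23, 25)   [check: −23·63 + 25·58 = 1]
  2 = 2·1 + 0   → remainder 0, stop. gcd = 1 (last nonzero row F).
The gcd is 1, so 58 is invertible mod 63. The last nonzero row gives −23·63 + 25·58 = 1, so t = 25. So 58^(−1) ≡ 25 (mod 63). Verify: 58 · 25 = 1450 ≡ 1 (mod 63). ✓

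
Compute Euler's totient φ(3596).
φ(3596) = 1680

φ is multiplicative, with φ(p^e) = p^e − p^(e−1). Factorise 3596 = 2^2 · 29 · 31. Then
  φ(3596) = (2^2 − 2^1) · (29 − 1) · (31 − 1) = 2 · 28 · 30 = 1680.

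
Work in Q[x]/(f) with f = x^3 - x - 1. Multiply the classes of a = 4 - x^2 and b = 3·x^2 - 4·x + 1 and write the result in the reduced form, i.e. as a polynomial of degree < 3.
First multiply in Q[x] without reducing: a · b = -3·x^4 + 4·x^3 + 11·x^2 - 16·x + 4. Now divide by f(x) = x^3 - x - 1, eliminating the leading term at each step:
  leading term -3·x^4: subtract (-3·x)·f(x) = -3·x^4 + 3·x^2 + 3·x, leaving 4·x^3 + 8·x^2 - 19·x + 4
  leading term 4·x^3: subtract (4)·f(x) = 4·x^3 - 4·x - 4, leaving 8·x^2 - 15·x + 8
The degree is now < 3, so this is the remainder. Hence a · b ≡ 8·x^2 - 15·x + 8 in Q[x]/(f).

Final answer: a · b ≡ 8·x^2 - 15·x + 8 (mod f(x))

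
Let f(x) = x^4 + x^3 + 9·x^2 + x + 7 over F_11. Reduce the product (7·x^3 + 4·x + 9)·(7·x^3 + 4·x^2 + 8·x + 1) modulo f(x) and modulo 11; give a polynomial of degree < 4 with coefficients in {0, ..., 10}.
Multiply as integer polynomials: a · b = 49·x^6 + 28·x^5 + 84·x^4 + 86·x^3 + 68·x^2 + 76·x + 9. Reducing coefficients mod 11: a · b ≡ 5·x^6 + 6·x^5 + 7·x^4 + 9·x^3 + 2·x^2 + 10·x + 9. Now divide by f(x) = x^4 + x^3 + 9·x^2 + x + 7 in F_11[x], eliminating the leading term at each step:
  leading term 5·x^6: subtract (5·x^2)·f(x) = 5·x^6 + 5·x^5 + x^4 + 5·x^3 + 2·x^2, leaving x^5 + 6·x^4 + 4·x^3 + 10·x + 9 (coefficients mod 11)
  leading term x^5: subtract (x)·f(x) = x^5 + x^4 + 9·x^3 + x^2 + 7·x, leaving 5·x^4 + 6·x^3 + 10·x^2 + 3·x + 9 (coefficients mod 11)
  leading term 5·x^4: subtract (5)·f(x) = 5·x^4 + 5·x^3 + x^2 + 5·x + 2, leaving x^3 + 9·x^2 + 9·x + 7 (coefficients mod 11)
The degree is now < 4, so this is the remainder. Hence a · b ≡ x^3 + 9·x^2 + 9·x + 7 in F_11[x]/(f).

Final answer: a · b ≡ x^3 + 9·x^2 + 9·x + 7 (mod f(x))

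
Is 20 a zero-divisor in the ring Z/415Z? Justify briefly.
gcd(20, 415) = 5 > 1, so 20 is not a unit in Z/415Z. In Z/nZ every nonzero non-unit is a zero-divisor: explicitly, take b = 415/gcd = 83 ≠ 0 (mod 415); then 20·83 = 1660 = 4·415, i.e. 20·83 ≡ 0 (mod 415). So 20 is a zero-divisor.

Final answer: YES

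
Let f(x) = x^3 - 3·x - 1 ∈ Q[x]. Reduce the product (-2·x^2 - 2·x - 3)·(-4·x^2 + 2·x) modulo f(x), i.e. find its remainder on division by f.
First multiply in Q[x] without reducing: a · b = 8·x^4 + 4·x^3 + 8·x^2 - 6·x. Now divide by f(x) = x^3 - 3·x - 1, eliminating the leading term at each step:
  leading term 8·x^4: subtract (8·x)·f(x) = 8·x^4 - 24·x^2 - 8·x, leaving 4·x^3 + 32·x^2 + 2·x
  leading term 4·x^3: subtract (4)·f(x) = 4·x^3 - 12·x - 4, leaving 32·x^2 + 14·x + 4
The degree is now < 3, so this is the remainder. Hence a · b ≡ 32·x^2 + 14·x + 4 in Q[x]/(f).

Final answer: a · b ≡ 32·x^2 + 14·x + 4 (mod f(x))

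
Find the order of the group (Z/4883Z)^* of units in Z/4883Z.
|(Z/4883Z)^*| = 4608

(Z/4883Z)^* consists of the classes a with gcd(a, 4883) = 1, so its order is φ(4883). φ is multiplicative, with φ(p^e) = p^e − p^(e−1). Factorise 4883 = 19 · 257. Then
  φ(4883) = (19 − 1) · (257 − 1) = 18 · 256 = 4608.
Thus |(Z/4883Z)^*| = 4608.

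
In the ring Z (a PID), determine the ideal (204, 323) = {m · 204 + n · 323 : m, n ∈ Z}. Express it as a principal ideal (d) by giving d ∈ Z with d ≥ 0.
In the PID Z, (a, b) is generated by gcd(a, b). Compute gcd(323, 204) with the extended Euclidean algorithm, tracking rows (r, s, t) with s·323 + t·204 = r:
  row A: (323, 1, 0)   [1·323 + 0·204 = 323]
  row B: (204, 0, 1)   [0·323 + 1·204 = 204]
  323 = 1·204 + 119   → row C = row A − 1·row B = (119, 1, −1)   [check: 1·323 − 1·204 = 119]
  204 = 1·119 + 85   → row D = row B − 1·row C = (85, −1, 2)   [check: −1·323 + 2·204 = 85]
  119 = 1·85 + 34   → row E = row C − 1·row D = (34, 2, −3)   [check: 2·323 − 3·204 = 34]
  85 = 2·34 + 17   → row F = row D − 2·row E = (17, −5, 8)   [check: −5·323 + 8·204 = 17]
  34 = 2·17 + 0   → remainder 0, stop. gcd = 17 (last nonzero row F).
So gcd(204, 323) = 17, with Bézout identity −5·323 + 8·204 = 17. Containment (⊇): the Bézout identity exhibits 17 as an element of (204, 323), giving (17) ⊆ (204, 323). Containment (⊆): since 17 | 204 and 17 | 323 (204 = 17·12, 323 = 17·19), every Z-linear combination of 204 and 323 is divisible by 17, so (204, 323) ⊆ (17). Therefore (204, 323) = (17), d = 17.

Final answer: (204, 323) = (17); d = 17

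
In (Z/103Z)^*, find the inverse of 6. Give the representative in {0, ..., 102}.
Apply the extended Euclidean algorithm to (103, 6), tracking rows (r, s, t) with s·103 + t·6 = r. Each division r_prev = q·r_cur + r_new produces the new row as (previous row) − q·(current row):
  row A: (103, 1, 0)   [1·103 + 0·6 = 103]
  row B: (6, 0, 1)   [0·103 + 1·6 = 6]
  103 = 17·6 + 1   → row C = row A − 17·row B = (1, 1, −17)   [check: 1·103 − 17·6 = 1]
  6 = 6·1 + 0   → remainder 0, stop. gcd = 1 (last nonzero row C).
The gcd is 1, so 6 is invertible mod 103. The last nonzero row gives 1·103 − 17·6 = 1, so t = −17. So 6^(−1) ≡ −17 ≡ 86 (mod 103). Verify: 6 · 86 = 516 ≡ 1 (mod 103). ✓

Final answer: 6^(−1) ≡ 86 (mod 103)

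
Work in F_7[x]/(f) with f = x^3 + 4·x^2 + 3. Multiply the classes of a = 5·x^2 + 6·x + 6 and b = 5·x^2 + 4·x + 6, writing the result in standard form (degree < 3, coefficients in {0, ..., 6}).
Multiply as integer polynomials: a · b = 25·x^4 + 50·x^3 + 84·x^2 + 60·x + 36. Reducing coefficients mod 7: a · b ≡ 4·x^4 + x^3 + 4·x + 1. Now divide by f(x) = x^3 + 4·x^2 + 3 in F_7[x], eliminating the leading term at each step:
  leading term 4·x^4: subtract (4·x)·f(x) = 4·x^4 + 2·x^3 + 5·x, leaving 6·x^3 + 6·x + 1 (coefficients mod 7)
  leading term 6·x^3: subtract (6)·f(x) = 6·x^3 + 3·x^2 + 4, leaving 4·x^2 + 6·x + 4 (coefficients mod 7)
The degree is now < 3, so this is the remainder. Hence a · b ≡ 4·x^2 + 6·x + 4 in F_7[x]/(f).

Final answer: a · b ≡ 4·x^2 + 6·x + 4 (mod f(x))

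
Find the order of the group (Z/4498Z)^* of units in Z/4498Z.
(Z/4498Z)^* consists of the classes a with gcd(a, 4498) = 1, so its order is φ(4498). φ is multiplicative, with φ(p^e) = p^e − p^(e−1). Factorise 4498 = 2 · 13 · 173. Then
  φ(4498) = (2 − 1) · (13 − 1) · (173 − 1) = 1 · 12 · 172 = 2064.
Thus |(Z/4498Z)^*| = 2064.

Final answer: |(Z/4498Z)^*| = 2064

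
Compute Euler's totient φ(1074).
φ(1074) = 356

φ is multiplicative, with φ(p^e) = p^e − p^(e−1). Factorise 1074 = 2 · 3 · 179. Then
  φ(1074) = (2 − 1) · (3 − 1) · (179 − 1) = 1 · 2 · 178 = 356.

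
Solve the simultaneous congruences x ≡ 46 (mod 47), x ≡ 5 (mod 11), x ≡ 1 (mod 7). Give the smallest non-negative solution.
The moduli 47, 11, 7 are pairwise coprime, so by the CRT there is a unique solution mod 47·11·7 = 3619.
Solve by successive substitution. Start with x ≡ 46 (mod 47).
  Combine with x ≡ 5 (mod 11): write x = 46 + 47·t and require 46 + 47·t ≡ 5 (mod 11), i.e. 47·t ≡ 5 − 46 ≡ 3 (mod 11). Since 47^(−1) ≡ 4 (mod 11) (47 ≡ 3 (mod 11)), t ≡ 4·3 ≡ 1 (mod 11). So x ≡ 46 + 47·1 = 93 (mod 517).
  Combine with x ≡ 1 (mod 7): write x = 93 + 517·t and require 93 + 517·t ≡ 1 (mod 7), i.e. 517·t ≡ 1 − 93 ≡ 6 (mod 7). Since 517^(−1) ≡ 6 (mod 7) (517 ≡ 6 (mod 7)), t ≡ 6·6 ≡ 1 (mod 7). So x ≡ 93 + 517·1 = 610 (mod 3619).
Unique solution in [0, 3619): x = 610.

Final answer: x ≡ 610 (mod 3619); the representative in [0, 3619) is 610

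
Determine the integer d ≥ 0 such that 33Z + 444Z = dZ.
In the PID Z, (a, b) is generated by gcd(a, b). Compute gcd(444, 33) with the extended Euclidean algorithm, tracking rows (r, s, t) with s·444 + t·33 = r:
  row A: (444, 1, 0)   [1·444 + 0·33 = 444]
  row B: (33, 0, 1)   [0·444 + 1·33 = 33]
  444 = 13·33 + 15   → row C = row A − 13·row B = (15, 1, −13)   [check: 1·444 − 13·33 = 15]
  33 = 2·15 + 3   → row D = row B − 2·row C = (3, −2, 27)   [check: −2·444 + 27·33 = 3]
  15 = 5·3 + 0   → remainder 0, stop. gcd = 3 (last nonzero row D).
So gcd(33, 444) = 3, with Bézout identity −2·444 + 27·33 = 3. Containment (⊇): the Bézout identity exhibits 3 as an element of (33, 444), giving (3) ⊆ (33, 444). Containment (⊆): since 3 | 33 and 3 | 444 (33 = 3·11, 444 = 3·148), every Z-linear combination of 33 and 444 is divisible by 3, so (33, 444) ⊆ (3). Therefore (33, 444) = (3), d = 3.

Final answer: (33, 444) = (3); d = 3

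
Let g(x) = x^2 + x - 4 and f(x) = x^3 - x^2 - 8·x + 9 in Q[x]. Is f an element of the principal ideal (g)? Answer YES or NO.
NO

In Q[x] the ideal (g) consists of all multiples of g, so f ∈ (g) iff g | f, i.e. iff the remainder of f on division by g is 0. Divide f by g (g is monic, so eliminate the leading term of the running remainder at each step):
  leading term x^3: subtract (x)·g(x) = x^3 + x^2 - 4·x, leaving -2·x^2 - 4·x + 9
  leading term -2·x^2: subtract (-2)·g(x) = -2·x^2 - 2·x + 8, leaving 1 - 2·x
The remainder r(x) = 1 - 2·x ≠ 0 (and deg r < deg g), so g ∤ f, i.e. f ∉ (g).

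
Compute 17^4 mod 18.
Use repeated squaring. Binary(4) = 100. Walk through the bits of the exponent 4 left-to-right: at each bit after the leading one, square the running value, then multiply by 17 if the bit is 1 (always reducing mod 18):
  bit 1 = 1 (leading): start with 17.
  bit 2 = 0: square 17^2 = 289 ≡ 1 (mod 18).
  bit 3 = 0: square 1^2 = 1 (mod 18).
Final value: 17^4 ≡ 1 (mod 18).

Final answer: 1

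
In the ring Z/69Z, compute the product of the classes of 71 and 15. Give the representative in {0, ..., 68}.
Reduce the factors first: 71 ≡ 2 (mod 69), so 71 · 15 ≡ 2 · 15 (mod 69). 2 · 15 = 30. Dividing by 69: 30 = 0·69 + 30. So (71 · 15) mod 69 = 30.

Final answer: 30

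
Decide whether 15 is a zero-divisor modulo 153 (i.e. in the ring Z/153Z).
gcd(15, 153) = 3 > 1, so 15 is not a unit in Z/153Z. In Z/nZ every nonzero non-unit is a zero-divisor: explicitly, take b = 153/gcd = 51 ≠ 0 (mod 153); then 15·51 = 765 = 5·153, i.e. 15·51 ≡ 0 (mod 153). So 15 is a zero-divisor.

Final answer: YES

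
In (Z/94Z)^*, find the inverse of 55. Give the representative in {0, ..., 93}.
55^(−1) ≡ 53 (mod 94)

Apply the extended Euclidean algorithm to (94, 55), tracking rows (r, s, t) with s·94 + t·55 = r. Each division r_prev = q·r_cur + r_new produces the new row as (previous row) − q·(current row):
  row A: (94, 1, 0)   [1·94 + 0·55 = 94]
  row B: (55, 0, 1)   [0·94 + 1·55 = 55]
  94 = 1·55 + 39   → row C = row A − 1·row B = (39, 1, −1)   [check: 1·94 − 1·55 = 39]
  55 = 1·39 + 16   → row D = row B − 1·row C = (16, −1, 2)   [check: −1·94 + 2·55 = 16]
  39 = 2·16 + 7   → row E = row C − 2·row D = (7, 3, −5)   [check: 3·94 − 5·55 = 7]
  16 = 2·7 + 2   → row F = row D − 2·row E = (2, −7, 12)   [check: −7·94 + 12·55 = 2]
  7 = 3·2 + 1   → row G = row E − 3·row F = (1, 24, −41)   [check: 24·94 − 41·55 = 1]
  2 = 2·1 + 0   → remainder 0, stop. gcd = 1 (last nonzero row G).
The gcd is 1, so 55 is invertible mod 94. The last nonzero row gives 24·94 − 41·55 = 1, so t = −41. So 55^(−1) ≡ −41 ≡ 53 (mod 94). Verify: 55 · 53 = 2915 ≡ 1 (mod 94). ✓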